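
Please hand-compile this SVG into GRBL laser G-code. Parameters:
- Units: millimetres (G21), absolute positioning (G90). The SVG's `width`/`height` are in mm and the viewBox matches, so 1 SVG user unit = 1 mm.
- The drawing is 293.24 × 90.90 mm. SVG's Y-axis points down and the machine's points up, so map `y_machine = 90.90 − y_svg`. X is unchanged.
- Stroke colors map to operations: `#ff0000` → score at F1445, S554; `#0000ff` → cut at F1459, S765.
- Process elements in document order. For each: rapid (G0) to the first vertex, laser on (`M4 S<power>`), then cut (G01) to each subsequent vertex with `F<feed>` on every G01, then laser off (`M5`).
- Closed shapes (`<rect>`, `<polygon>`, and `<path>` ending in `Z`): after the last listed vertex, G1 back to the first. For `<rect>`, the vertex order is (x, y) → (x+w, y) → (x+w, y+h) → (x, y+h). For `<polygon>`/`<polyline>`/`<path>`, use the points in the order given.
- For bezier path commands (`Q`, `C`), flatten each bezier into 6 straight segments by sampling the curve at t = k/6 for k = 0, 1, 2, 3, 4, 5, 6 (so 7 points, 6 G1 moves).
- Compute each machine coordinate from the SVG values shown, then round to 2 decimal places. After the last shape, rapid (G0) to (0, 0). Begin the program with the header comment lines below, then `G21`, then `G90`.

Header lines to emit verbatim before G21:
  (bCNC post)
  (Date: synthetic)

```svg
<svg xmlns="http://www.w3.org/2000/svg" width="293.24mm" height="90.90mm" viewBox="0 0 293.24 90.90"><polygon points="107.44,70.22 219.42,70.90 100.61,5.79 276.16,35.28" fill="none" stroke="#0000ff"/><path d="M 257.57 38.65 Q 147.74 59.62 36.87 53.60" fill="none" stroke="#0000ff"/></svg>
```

(bCNC post)
(Date: synthetic)
G21
G90
G0 X107.44 Y20.68
M4 S765
G01 X219.42 Y20.00 F1459
G01 X100.61 Y85.11 F1459
G01 X276.16 Y55.62 F1459
G01 X107.44 Y20.68 F1459
M5
G0 X257.57 Y52.25
M4 S765
G01 X220.93 Y46.01 F1459
G01 X184.23 Y41.27 F1459
G01 X147.48 Y38.03 F1459
G01 X110.67 Y36.29 F1459
G01 X73.80 Y36.04 F1459
G01 X36.87 Y37.30 F1459
M5
G0 X0.00 Y0.00

Since the viewBox matches the mm dimensions, user units are millimetres directly. The only transform is the Y-flip y_m = 90.90 − y_svg.

Shape 1 is a closed polygon drawn with `<polygon>`. Its stroke #0000ff means cut at S765, F1459. After flipping Y the toolpath is (107.44,20.68) → (219.42,20.00) → (100.61,85.11) → (276.16,55.62) → (107.44,20.68), returning to the start.

Shape 2 is a quadratic bezier drawn with `<path>`. Its stroke #0000ff means cut at S765, F1459. After flipping Y the toolpath is (257.57,52.25) → (220.93,46.01) → (184.23,41.27) → (147.48,38.03) → (110.67,36.29) → (73.80,36.04) → (36.87,37.30).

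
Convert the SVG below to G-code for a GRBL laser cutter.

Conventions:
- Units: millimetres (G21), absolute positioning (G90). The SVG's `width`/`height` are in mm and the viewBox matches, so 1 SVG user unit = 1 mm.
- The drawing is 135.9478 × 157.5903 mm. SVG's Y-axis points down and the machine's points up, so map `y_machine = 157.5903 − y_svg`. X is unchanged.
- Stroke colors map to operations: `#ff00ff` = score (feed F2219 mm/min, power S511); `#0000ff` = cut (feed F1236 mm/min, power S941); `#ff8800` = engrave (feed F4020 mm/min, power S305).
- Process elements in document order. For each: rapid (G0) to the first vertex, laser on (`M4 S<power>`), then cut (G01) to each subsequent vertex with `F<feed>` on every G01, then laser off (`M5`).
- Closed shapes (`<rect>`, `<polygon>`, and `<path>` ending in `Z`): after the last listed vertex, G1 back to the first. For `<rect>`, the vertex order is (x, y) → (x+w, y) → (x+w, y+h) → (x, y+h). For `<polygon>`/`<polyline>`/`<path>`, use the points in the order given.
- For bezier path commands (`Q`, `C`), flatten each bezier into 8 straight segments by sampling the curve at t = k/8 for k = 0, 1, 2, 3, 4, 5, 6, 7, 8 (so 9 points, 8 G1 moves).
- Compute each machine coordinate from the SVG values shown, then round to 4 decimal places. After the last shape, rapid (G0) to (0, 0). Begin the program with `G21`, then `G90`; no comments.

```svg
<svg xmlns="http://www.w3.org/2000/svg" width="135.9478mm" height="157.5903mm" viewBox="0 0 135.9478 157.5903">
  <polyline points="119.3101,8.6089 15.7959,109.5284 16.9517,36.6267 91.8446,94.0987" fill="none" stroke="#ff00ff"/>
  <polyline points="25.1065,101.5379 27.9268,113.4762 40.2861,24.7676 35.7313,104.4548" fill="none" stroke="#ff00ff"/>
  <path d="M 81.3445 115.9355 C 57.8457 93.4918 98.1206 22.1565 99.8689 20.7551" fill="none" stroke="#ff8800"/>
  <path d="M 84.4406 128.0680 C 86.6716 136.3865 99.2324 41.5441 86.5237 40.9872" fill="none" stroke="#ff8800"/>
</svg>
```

1 u = 1 mm; y_m = 157.5903 − y.

[1] `<polyline>` open polyline, #ff00ff→score S511 F2219: (119.3101,148.9814) → (15.7959,48.0619) → (16.9517,120.9636) → (91.8446,63.4916)

[2] `<polyline>` open polyline, #ff00ff→score S511 F2219: (25.1065,56.0524) → (27.9268,44.1141) → (40.2861,132.8227) → (35.7313,53.1355)

[3] `<path>` cubic bezier, #ff8800→engrave S305 F4020: (81.3445,41.6548) → (75.3220,52.1309) → (74.0795,65.7981) → (76.4181,81.2639) → (81.1390,97.1359) → (87.0434,112.0214) → (92.9324,124.5282) → (97.6072,133.2636) → (99.8689,136.8352)

[4] `<path>` cubic bezier, #ff8800→engrave S305 F4020: (84.4406,29.5223) → (85.6919,30.8529) → (87.4944,39.5410) → (89.4311,53.2728) → (91.0845,69.7344) → (92.0377,86.6121) → (91.8734,101.5920) → (90.1745,112.3603) → (86.5237,116.6031)

G21
G90
G0 X119.3101 Y148.9814
M4 S511
G01 X15.7959 Y48.0619 F2219
G01 X16.9517 Y120.9636 F2219
G01 X91.8446 Y63.4916 F2219
M5
G0 X25.1065 Y56.0524
M4 S511
G01 X27.9268 Y44.1141 F2219
G01 X40.2861 Y132.8227 F2219
G01 X35.7313 Y53.1355 F2219
M5
G0 X81.3445 Y41.6548
M4 S305
G01 X75.3220 Y52.1309 F4020
G01 X74.0795 Y65.7981 F4020
G01 X76.4181 Y81.2639 F4020
G01 X81.1390 Y97.1359 F4020
G01 X87.0434 Y112.0214 F4020
G01 X92.9324 Y124.5282 F4020
G01 X97.6072 Y133.2636 F4020
G01 X99.8689 Y136.8352 F4020
M5
G0 X84.4406 Y29.5223
M4 S305
G01 X85.6919 Y30.8529 F4020
G01 X87.4944 Y39.5410 F4020
G01 X89.4311 Y53.2728 F4020
G01 X91.0845 Y69.7344 F4020
G01 X92.0377 Y86.6121 F4020
G01 X91.8734 Y101.5920 F4020
G01 X90.1745 Y112.3603 F4020
G01 X86.5237 Y116.6031 F4020
M5
G0 X0.0000 Y0.0000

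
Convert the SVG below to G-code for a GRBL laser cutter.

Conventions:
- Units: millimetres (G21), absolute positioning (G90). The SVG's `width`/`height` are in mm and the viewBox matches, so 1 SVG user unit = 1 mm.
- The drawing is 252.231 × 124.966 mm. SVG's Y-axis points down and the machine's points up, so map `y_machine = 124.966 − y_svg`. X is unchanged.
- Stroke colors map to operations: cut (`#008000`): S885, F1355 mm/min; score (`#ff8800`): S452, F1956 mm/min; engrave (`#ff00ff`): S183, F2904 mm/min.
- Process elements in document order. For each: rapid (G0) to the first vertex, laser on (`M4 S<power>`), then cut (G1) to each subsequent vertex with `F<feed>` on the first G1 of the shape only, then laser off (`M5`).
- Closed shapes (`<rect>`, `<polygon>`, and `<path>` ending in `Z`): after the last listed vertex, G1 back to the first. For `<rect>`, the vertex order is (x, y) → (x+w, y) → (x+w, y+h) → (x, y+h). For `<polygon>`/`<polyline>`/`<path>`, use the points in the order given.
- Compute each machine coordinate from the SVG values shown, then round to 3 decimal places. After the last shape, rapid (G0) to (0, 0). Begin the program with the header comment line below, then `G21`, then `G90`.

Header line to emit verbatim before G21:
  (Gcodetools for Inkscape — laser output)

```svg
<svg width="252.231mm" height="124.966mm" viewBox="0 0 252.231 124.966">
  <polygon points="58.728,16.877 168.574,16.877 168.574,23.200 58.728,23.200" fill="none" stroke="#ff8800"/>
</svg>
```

viewBox `0 0 252.231 124.966` with mm width/height → 1 unit = 1 mm. Flip: y_m = 124.966 − y_svg.

**Shape 1** — `<polygon>` rectangle, stroke `#ff8800` → score (S452, F1956). Machine vertices: (58.728,108.089) → (168.574,108.089) → (168.574,101.766) → (58.728,101.766) → (58.728,108.089). Closed: final G1 returns to the first vertex.

(Gcodetools for Inkscape — laser output)
G21
G90
G0 X58.728 Y108.089
M4 S452
G1 X168.574 Y108.089 F1956
G1 X168.574 Y101.766
G1 X58.728 Y101.766
G1 X58.728 Y108.089
M5
G0 X0.000 Y0.000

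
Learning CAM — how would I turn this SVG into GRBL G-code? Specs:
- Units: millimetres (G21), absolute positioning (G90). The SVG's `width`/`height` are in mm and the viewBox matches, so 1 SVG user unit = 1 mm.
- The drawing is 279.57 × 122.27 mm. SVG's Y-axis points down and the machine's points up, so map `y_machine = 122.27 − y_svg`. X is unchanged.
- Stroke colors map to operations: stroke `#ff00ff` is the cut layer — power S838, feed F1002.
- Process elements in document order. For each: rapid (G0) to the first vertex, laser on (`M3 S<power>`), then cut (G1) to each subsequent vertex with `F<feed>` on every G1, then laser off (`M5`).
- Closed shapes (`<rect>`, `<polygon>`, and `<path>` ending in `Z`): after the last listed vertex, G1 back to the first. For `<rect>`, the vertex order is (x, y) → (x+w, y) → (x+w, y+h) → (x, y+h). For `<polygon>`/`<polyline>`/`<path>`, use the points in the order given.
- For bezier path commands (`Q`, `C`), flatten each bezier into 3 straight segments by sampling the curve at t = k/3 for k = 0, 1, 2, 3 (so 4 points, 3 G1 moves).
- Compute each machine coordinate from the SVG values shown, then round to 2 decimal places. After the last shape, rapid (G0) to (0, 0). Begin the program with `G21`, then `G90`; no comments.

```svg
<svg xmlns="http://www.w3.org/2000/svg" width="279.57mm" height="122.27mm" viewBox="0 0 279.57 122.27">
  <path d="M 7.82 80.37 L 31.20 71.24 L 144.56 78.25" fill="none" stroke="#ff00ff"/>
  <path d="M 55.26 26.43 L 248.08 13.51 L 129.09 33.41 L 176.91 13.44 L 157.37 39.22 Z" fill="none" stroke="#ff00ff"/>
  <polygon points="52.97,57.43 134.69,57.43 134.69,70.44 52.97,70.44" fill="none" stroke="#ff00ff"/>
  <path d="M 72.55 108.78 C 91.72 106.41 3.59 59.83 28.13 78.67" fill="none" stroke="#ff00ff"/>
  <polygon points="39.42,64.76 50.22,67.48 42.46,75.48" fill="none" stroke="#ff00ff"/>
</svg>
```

G21
G90
G0 X7.82 Y41.90
M3 S838
G1 X31.20 Y51.03 F1002
G1 X144.56 Y44.02 F1002
M5
G0 X55.26 Y95.84
M3 S838
G1 X248.08 Y108.76 F1002
G1 X129.09 Y88.86 F1002
G1 X176.91 Y108.83 F1002
G1 X157.37 Y83.05 F1002
G1 X55.26 Y95.84 F1002
M5
G0 X52.97 Y64.84
M3 S838
G1 X134.69 Y64.84 F1002
G1 X134.69 Y51.83 F1002
G1 X52.97 Y51.83 F1002
G1 X52.97 Y64.84 F1002
M5
G0 X72.55 Y13.49
M3 S838
G1 X64.10 Y26.54 F1002
G1 X33.00 Y44.69 F1002
G1 X28.13 Y43.60 F1002
M5
G0 X39.42 Y57.51
M3 S838
G1 X50.22 Y54.79 F1002
G1 X42.46 Y46.79 F1002
G1 X39.42 Y57.51 F1002
M5
G0 X0.00 Y0.00

viewBox `0 0 279.57 122.27` with mm width/height → 1 unit = 1 mm. Flip: y_m = 122.27 − y_svg.

**Shape 1** — `<path>` open polyline, stroke `#ff00ff` → cut (S838, F1002). Machine vertices: (7.82,41.90) → (31.20,51.03) → (144.56,44.02). Open path.

**Shape 2** — `<path>` closed polygon, stroke `#ff00ff` → cut (S838, F1002). Machine vertices: (55.26,95.84) → (248.08,108.76) → (129.09,88.86) → (176.91,108.83) → (157.37,83.05) → (55.26,95.84). Closed: final G1 returns to the first vertex.

**Shape 3** — `<polygon>` rectangle, stroke `#ff00ff` → cut (S838, F1002). Machine vertices: (52.97,64.84) → (134.69,64.84) → (134.69,51.83) → (52.97,51.83) → (52.97,64.84). Closed: final G1 returns to the first vertex.

**Shape 4** — `<path>` cubic bezier, stroke `#ff00ff` → cut (S838, F1002). Control points (SVG): P0=(72.55,108.78), P1=(91.72,106.41), P2=(3.59,59.83), P3=(28.13,78.67); sampled at t=k/3. Machine vertices: (72.55,13.49) → (64.10,26.54) → (33.00,44.69) → (28.13,43.60). Open path.

**Shape 5** — `<polygon>` regular polygon, stroke `#ff00ff` → cut (S838, F1002). Machine vertices: (39.42,57.51) → (50.22,54.79) → (42.46,46.79) → (39.42,57.51). Closed: final G1 returns to the first vertex.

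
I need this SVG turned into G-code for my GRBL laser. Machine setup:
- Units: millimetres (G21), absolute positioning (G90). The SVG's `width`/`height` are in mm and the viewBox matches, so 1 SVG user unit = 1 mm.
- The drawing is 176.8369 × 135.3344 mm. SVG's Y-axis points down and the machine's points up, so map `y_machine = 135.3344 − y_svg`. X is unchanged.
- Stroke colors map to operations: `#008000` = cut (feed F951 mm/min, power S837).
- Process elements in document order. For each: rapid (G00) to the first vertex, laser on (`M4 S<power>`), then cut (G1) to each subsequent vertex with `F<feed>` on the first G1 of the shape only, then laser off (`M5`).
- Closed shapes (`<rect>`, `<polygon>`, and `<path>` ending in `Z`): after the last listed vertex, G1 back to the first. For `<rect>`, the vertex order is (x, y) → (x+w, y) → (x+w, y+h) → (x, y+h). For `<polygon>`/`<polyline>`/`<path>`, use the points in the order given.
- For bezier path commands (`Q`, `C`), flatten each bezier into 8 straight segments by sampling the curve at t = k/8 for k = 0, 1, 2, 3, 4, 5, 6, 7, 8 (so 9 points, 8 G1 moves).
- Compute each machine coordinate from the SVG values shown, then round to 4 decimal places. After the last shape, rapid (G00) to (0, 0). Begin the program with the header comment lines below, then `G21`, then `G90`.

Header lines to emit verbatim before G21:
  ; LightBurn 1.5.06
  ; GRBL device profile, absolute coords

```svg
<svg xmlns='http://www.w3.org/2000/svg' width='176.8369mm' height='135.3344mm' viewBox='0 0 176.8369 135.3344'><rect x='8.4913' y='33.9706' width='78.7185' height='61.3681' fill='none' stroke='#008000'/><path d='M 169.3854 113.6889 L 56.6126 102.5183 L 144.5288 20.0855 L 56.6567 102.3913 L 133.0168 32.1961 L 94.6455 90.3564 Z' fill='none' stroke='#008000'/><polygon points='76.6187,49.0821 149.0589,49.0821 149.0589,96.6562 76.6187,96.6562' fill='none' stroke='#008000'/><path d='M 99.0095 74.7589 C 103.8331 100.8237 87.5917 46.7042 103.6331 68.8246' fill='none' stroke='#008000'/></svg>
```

Since the viewBox matches the mm dimensions, user units are millimetres directly. The only transform is the Y-flip y_m = 135.3344 − y_svg.

Shape 1 is a rectangle drawn with `<rect>`. Its stroke #008000 means cut at S837, F951. After flipping Y the toolpath is (8.4913,101.3638) → (87.2098,101.3638) → (87.2098,39.9957) → (8.4913,39.9957) → (8.4913,101.3638), returning to the start.

Shape 2 is a closed polygon drawn with `<path>`. Its stroke #008000 means cut at S837, F951. After flipping Y the toolpath is (169.3854,21.6455) → (56.6126,32.8161) → (144.5288,115.2489) → (56.6567,32.9431) → (133.0168,103.1383) → (94.6455,44.9780) → (169.3854,21.6455), returning to the start.

Shape 3 is a rectangle drawn with `<polygon>`. Its stroke #008000 means cut at S837, F951. After flipping Y the toolpath is (76.6187,86.2523) → (149.0589,86.2523) → (149.0589,38.6782) → (76.6187,38.6782) → (76.6187,86.2523), returning to the start.

Shape 4 is a cubic bezier drawn with `<path>`. Its stroke #008000 means cut at S837, F951. After flipping Y the toolpath is (99.0095,60.5755) → (99.9351,54.2543) → (99.5111,53.6173) → (98.3625,56.8314) → (97.1146,62.0635) → (96.3926,67.4805) → (96.8215,71.2492) → (99.0266,71.5367) → (103.6331,66.5098).

; LightBurn 1.5.06
; GRBL device profile, absolute coords
G21
G90
G00 X8.4913 Y101.3638
M4 S837
G1 X87.2098 Y101.3638 F951
G1 X87.2098 Y39.9957
G1 X8.4913 Y39.9957
G1 X8.4913 Y101.3638
M5
G00 X169.3854 Y21.6455
M4 S837
G1 X56.6126 Y32.8161 F951
G1 X144.5288 Y115.2489
G1 X56.6567 Y32.9431
G1 X133.0168 Y103.1383
G1 X94.6455 Y44.9780
G1 X169.3854 Y21.6455
M5
G00 X76.6187 Y86.2523
M4 S837
G1 X149.0589 Y86.2523 F951
G1 X149.0589 Y38.6782
G1 X76.6187 Y38.6782
G1 X76.6187 Y86.2523
M5
G00 X99.0095 Y60.5755
M4 S837
G1 X99.9351 Y54.2543 F951
G1 X99.5111 Y53.6173
G1 X98.3625 Y56.8314
G1 X97.1146 Y62.0635
G1 X96.3926 Y67.4805
G1 X96.8215 Y71.2492
G1 X99.0266 Y71.5367
G1 X103.6331 Y66.5098
M5
G00 X0.0000 Y0.0000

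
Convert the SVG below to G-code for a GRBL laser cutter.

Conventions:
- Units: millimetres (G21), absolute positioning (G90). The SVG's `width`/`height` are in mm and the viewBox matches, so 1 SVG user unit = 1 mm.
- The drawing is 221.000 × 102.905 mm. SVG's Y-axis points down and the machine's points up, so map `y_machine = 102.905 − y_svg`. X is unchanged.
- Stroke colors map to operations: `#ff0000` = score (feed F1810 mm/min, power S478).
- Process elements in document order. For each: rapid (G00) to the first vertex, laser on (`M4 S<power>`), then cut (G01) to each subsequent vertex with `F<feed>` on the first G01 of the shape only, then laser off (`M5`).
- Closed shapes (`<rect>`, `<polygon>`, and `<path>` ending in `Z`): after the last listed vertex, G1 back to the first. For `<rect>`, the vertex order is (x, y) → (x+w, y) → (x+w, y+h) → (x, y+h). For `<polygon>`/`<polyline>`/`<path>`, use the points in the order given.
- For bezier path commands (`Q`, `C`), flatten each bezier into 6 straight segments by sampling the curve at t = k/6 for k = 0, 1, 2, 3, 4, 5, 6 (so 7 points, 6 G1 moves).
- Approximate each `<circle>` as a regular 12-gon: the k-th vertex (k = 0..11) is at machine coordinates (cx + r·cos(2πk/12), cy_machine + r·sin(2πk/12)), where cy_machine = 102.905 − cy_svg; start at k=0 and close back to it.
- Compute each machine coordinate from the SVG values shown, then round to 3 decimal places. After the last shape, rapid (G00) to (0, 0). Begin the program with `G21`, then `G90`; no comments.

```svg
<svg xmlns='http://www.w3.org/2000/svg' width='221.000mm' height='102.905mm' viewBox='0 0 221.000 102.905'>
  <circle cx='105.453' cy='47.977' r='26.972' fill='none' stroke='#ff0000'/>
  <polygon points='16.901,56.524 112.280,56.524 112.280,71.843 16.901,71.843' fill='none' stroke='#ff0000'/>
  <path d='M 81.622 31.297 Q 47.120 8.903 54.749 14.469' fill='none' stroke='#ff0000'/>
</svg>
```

G21
G90
G00 X132.425 Y54.928
M4 S478
G01 X128.811 Y68.414 F1810
G01 X118.939 Y78.286
G01 X105.453 Y81.900
G01 X91.967 Y78.286
G01 X82.095 Y68.414
G01 X78.481 Y54.928
G01 X82.095 Y41.442
G01 X91.967 Y31.570
G01 X105.453 Y27.956
G01 X118.939 Y31.570
G01 X128.811 Y41.442
G01 X132.425 Y54.928
M5
G00 X16.901 Y46.381
M4 S478
G01 X112.280 Y46.381 F1810
G01 X112.280 Y31.062
G01 X16.901 Y31.062
G01 X16.901 Y46.381
M5
G00 X81.622 Y71.608
M4 S478
G01 X71.292 Y78.296 F1810
G01 X63.302 Y83.431
G01 X57.653 Y87.012
G01 X54.344 Y89.040
G01 X53.376 Y89.515
G01 X54.749 Y88.436
M5
G00 X0.000 Y0.000

1 u = 1 mm; y_m = 102.905 − y.

[1] `<circle>` circle, #ff0000→score S478 F1810: (132.425,54.928) → (128.811,68.414) → (118.939,78.286) → (105.453,81.900) → (91.967,78.286) → (82.095,68.414) → (78.481,54.928) → (82.095,41.442) → (91.967,31.570) → (105.453,27.956) → (118.939,31.570) → (128.811,41.442) → (132.425,54.928) (closed)

[2] `<polygon>` rectangle, #ff0000→score S478 F1810: (16.901,46.381) → (112.280,46.381) → (112.280,31.062) → (16.901,31.062) → (16.901,46.381) (closed)

[3] `<path>` quadratic bezier, #ff0000→score S478 F1810: (81.622,71.608) → (71.292,78.296) → (63.302,83.431) → (57.653,87.012) → (54.344,89.040) → (53.376,89.515) → (54.749,88.436)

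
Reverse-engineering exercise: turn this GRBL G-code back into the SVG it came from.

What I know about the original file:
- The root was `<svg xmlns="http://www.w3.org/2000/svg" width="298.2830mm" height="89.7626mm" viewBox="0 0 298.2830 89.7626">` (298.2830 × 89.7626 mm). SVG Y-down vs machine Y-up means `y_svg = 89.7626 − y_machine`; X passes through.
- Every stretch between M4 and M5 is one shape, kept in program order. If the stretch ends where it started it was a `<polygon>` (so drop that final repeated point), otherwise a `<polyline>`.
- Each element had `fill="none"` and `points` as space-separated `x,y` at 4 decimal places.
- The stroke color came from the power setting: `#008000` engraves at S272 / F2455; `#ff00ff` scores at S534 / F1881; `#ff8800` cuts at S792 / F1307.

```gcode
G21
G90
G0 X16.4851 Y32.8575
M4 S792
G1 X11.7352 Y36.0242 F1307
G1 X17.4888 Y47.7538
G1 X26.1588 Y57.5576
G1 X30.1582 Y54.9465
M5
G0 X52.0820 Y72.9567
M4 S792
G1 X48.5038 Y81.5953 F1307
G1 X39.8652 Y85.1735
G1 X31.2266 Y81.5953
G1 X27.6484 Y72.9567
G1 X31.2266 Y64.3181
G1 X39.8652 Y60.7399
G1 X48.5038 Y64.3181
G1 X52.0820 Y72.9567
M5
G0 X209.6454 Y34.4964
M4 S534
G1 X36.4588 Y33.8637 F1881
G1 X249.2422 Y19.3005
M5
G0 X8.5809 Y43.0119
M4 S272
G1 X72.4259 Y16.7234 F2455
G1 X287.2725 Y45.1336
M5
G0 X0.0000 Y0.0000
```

<svg xmlns="http://www.w3.org/2000/svg" width="298.2830mm" height="89.7626mm" viewBox="0 0 298.2830 89.7626">
  <polyline points="16.4851,56.9051 11.7352,53.7384 17.4888,42.0088 26.1588,32.2050 30.1582,34.8161" fill="none" stroke="#ff8800"/>
  <polygon points="52.0820,16.8059 48.5038,8.1673 39.8652,4.5891 31.2266,8.1673 27.6484,16.8059 31.2266,25.4445 39.8652,29.0227 48.5038,25.4445" fill="none" stroke="#ff8800"/>
  <polyline points="209.6454,55.2662 36.4588,55.8989 249.2422,70.4621" fill="none" stroke="#ff00ff"/>
  <polyline points="8.5809,46.7507 72.4259,73.0392 287.2725,44.6290" fill="none" stroke="#008000"/>
</svg>

y_svg = 89.7626 − y_m.

[1] S792→`#ff8800` (cut); open run; points: 16.4851,56.9051 11.7352,53.7384 17.4888,42.0088 26.1588,32.2050 30.1582,34.8161

[2] S792→`#ff8800` (cut); closed run; points: 52.0820,16.8059 48.5038,8.1673 39.8652,4.5891 31.2266,8.1673 27.6484,16.8059 31.2266,25.4445 39.8652,29.0227 48.5038,25.4445

[3] S534→`#ff00ff` (score); open run; points: 209.6454,55.2662 36.4588,55.8989 249.2422,70.4621

[4] S272→`#008000` (engrave); open run; points: 8.5809,46.7507 72.4259,73.0392 287.2725,44.6290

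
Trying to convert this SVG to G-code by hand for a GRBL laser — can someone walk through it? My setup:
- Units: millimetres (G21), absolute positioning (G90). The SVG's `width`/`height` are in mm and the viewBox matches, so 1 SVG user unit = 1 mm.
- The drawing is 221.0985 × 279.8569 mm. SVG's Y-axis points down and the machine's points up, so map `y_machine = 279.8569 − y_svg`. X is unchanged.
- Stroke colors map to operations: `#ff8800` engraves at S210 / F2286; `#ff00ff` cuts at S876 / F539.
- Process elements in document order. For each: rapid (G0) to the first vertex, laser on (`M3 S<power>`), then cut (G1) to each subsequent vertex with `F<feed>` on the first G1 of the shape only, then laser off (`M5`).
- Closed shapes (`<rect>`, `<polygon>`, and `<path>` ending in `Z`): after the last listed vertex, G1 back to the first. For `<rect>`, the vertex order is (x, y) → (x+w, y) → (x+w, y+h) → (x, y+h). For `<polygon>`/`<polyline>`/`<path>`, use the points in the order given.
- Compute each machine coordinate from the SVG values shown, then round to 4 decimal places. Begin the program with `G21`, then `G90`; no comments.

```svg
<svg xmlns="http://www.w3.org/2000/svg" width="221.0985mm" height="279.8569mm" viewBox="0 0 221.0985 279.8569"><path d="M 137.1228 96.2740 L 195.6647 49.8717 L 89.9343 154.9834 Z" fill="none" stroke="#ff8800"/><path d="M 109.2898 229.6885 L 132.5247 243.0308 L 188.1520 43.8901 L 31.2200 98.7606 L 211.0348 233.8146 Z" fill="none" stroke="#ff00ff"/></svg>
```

Since the viewBox matches the mm dimensions, user units are millimetres directly. The only transform is the Y-flip y_m = 279.8569 − y_svg.

Shape 1 is a closed polygon drawn with `<path>`. Its stroke #ff8800 means engrave at S210, F2286. After flipping Y the toolpath is (137.1228,183.5829) → (195.6647,229.9852) → (89.9343,124.8735) → (137.1228,183.5829), returning to the start.

Shape 2 is a closed polygon drawn with `<path>`. Its stroke #ff00ff means cut at S876, F539. After flipping Y the toolpath is (109.2898,50.1684) → (132.5247,36.8261) → (188.1520,235.9668) → (31.2200,181.0963) → (211.0348,46.0423) → (109.2898,50.1684), returning to the start.

G21
G90
G0 X137.1228 Y183.5829
M3 S210
G1 X195.6647 Y229.9852 F2286
G1 X89.9343 Y124.8735
G1 X137.1228 Y183.5829
M5
G0 X109.2898 Y50.1684
M3 S876
G1 X132.5247 Y36.8261 F539
G1 X188.1520 Y235.9668
G1 X31.2200 Y181.0963
G1 X211.0348 Y46.0423
G1 X109.2898 Y50.1684
M5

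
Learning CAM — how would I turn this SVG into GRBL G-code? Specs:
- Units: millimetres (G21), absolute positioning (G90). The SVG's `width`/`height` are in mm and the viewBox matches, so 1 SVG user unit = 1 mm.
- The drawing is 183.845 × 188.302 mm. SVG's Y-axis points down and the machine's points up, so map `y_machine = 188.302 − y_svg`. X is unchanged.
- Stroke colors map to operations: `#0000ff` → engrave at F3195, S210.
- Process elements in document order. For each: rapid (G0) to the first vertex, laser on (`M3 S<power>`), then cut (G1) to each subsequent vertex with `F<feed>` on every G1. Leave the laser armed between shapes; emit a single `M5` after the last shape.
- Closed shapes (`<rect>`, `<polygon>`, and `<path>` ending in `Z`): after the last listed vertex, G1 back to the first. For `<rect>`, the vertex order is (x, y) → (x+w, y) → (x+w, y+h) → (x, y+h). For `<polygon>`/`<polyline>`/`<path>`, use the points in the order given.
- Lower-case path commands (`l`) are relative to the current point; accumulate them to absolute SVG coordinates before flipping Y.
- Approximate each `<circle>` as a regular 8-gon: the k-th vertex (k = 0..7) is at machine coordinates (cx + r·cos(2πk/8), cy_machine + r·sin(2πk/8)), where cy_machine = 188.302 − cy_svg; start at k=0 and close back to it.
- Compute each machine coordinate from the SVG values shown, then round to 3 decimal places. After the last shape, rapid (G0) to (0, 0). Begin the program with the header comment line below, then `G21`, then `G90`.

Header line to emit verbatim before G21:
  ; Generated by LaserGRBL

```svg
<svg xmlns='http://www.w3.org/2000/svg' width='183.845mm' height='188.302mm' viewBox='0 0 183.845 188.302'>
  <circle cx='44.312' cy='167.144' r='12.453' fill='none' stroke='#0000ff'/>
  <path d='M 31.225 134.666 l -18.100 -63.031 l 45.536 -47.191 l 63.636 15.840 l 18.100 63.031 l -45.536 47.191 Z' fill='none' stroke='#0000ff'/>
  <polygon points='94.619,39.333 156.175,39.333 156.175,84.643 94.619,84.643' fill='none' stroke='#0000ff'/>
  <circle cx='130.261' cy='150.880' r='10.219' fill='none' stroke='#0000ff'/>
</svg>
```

Since the viewBox matches the mm dimensions, user units are millimetres directly. The only transform is the Y-flip y_m = 188.302 − y_svg.

Shape 1 is a circle drawn with `<circle>`. Its stroke #0000ff means engrave at S210, F3195. After flipping Y the toolpath is (56.765,21.158) → (53.118,29.964) → (44.312,33.611) → (35.506,29.964) → (31.859,21.158) → (35.506,12.352) → (44.312,8.705) → (53.118,12.352) → (56.765,21.158), returning to the start.

Shape 2 is a regular polygon drawn with `<path>`. Its stroke #0000ff means engrave at S210, F3195. After flipping Y the toolpath is (31.225,53.636) → (13.125,116.667) → (58.661,163.858) → (122.297,148.018) → (140.397,84.987) → (94.861,37.796) → (31.225,53.636), returning to the start.

Shape 3 is a rectangle drawn with `<polygon>`. Its stroke #0000ff means engrave at S210, F3195. After flipping Y the toolpath is (94.619,148.969) → (156.175,148.969) → (156.175,103.659) → (94.619,103.659) → (94.619,148.969), returning to the start.

Shape 4 is a circle drawn with `<circle>`. Its stroke #0000ff means engrave at S210, F3195. After flipping Y the toolpath is (140.480,37.422) → (137.487,44.648) → (130.261,47.641) → (123.035,44.648) → (120.042,37.422) → (123.035,30.196) → (130.261,27.203) → (137.487,30.196) → (140.480,37.422), returning to the start.

; Generated by LaserGRBL
G21
G90
G0 X56.765 Y21.158
M3 S210
G1 X53.118 Y29.964 F3195
G1 X44.312 Y33.611 F3195
G1 X35.506 Y29.964 F3195
G1 X31.859 Y21.158 F3195
G1 X35.506 Y12.352 F3195
G1 X44.312 Y8.705 F3195
G1 X53.118 Y12.352 F3195
G1 X56.765 Y21.158 F3195
G0 X31.225 Y53.636
M3 S210
G1 X13.125 Y116.667 F3195
G1 X58.661 Y163.858 F3195
G1 X122.297 Y148.018 F3195
G1 X140.397 Y84.987 F3195
G1 X94.861 Y37.796 F3195
G1 X31.225 Y53.636 F3195
G0 X94.619 Y148.969
M3 S210
G1 X156.175 Y148.969 F3195
G1 X156.175 Y103.659 F3195
G1 X94.619 Y103.659 F3195
G1 X94.619 Y148.969 F3195
G0 X140.480 Y37.422
M3 S210
G1 X137.487 Y44.648 F3195
G1 X130.261 Y47.641 F3195
G1 X123.035 Y44.648 F3195
G1 X120.042 Y37.422 F3195
G1 X123.035 Y30.196 F3195
G1 X130.261 Y27.203 F3195
G1 X137.487 Y30.196 F3195
G1 X140.480 Y37.422 F3195
M5
G0 X0.000 Y0.000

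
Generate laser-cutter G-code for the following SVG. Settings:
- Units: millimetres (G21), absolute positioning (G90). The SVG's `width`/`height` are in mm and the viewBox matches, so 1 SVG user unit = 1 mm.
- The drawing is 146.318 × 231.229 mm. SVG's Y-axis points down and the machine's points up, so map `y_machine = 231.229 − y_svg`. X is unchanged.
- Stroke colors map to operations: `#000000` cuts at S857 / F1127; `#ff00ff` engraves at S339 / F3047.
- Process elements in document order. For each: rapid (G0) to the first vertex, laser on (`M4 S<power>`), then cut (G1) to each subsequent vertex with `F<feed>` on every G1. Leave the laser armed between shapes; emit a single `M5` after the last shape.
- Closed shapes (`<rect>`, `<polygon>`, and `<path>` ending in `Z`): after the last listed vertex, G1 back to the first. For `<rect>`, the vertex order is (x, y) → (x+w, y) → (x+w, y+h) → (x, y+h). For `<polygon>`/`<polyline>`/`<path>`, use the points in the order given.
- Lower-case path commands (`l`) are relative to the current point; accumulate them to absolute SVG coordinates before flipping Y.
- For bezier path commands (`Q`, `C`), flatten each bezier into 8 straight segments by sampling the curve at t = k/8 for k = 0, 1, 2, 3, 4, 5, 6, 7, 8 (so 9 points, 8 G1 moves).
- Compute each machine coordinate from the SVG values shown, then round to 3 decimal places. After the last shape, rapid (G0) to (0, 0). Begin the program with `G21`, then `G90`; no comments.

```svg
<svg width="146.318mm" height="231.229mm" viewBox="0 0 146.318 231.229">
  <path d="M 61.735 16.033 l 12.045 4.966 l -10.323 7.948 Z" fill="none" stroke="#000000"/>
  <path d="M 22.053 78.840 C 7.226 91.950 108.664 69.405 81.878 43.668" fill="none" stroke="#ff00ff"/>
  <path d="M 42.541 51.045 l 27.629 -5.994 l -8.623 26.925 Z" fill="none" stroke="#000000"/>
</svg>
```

viewBox `0 0 146.318 231.229` with mm width/height → 1 unit = 1 mm. Flip: y_m = 231.229 − y_svg.

**Shape 1** — `<path>` regular polygon, stroke `#000000` → cut (S857, F1127). Machine vertices: (61.735,215.196) → (73.780,210.230) → (63.457,202.282) → (61.735,215.196). Closed: final G1 returns to the first vertex.

**Shape 2** — `<path>` cubic bezier, stroke `#ff00ff` → engrave (S339, F3047). Control points (SVG): P0=(22.053,78.840), P1=(7.226,91.950), P2=(108.664,69.405), P3=(81.878,43.668); sampled at t=k/8. Machine vertices: (22.053,152.389) → (21.465,149.081) → (28.912,148.735) → (41.529,150.970) → (56.450,155.407) → (70.811,161.665) → (81.746,169.364) → (86.390,178.123) → (81.878,187.561). Open path.

**Shape 3** — `<path>` regular polygon, stroke `#000000` → cut (S857, F1127). Machine vertices: (42.541,180.184) → (70.170,186.178) → (61.547,159.253) → (42.541,180.184). Closed: final G1 returns to the first vertex.

G21
G90
G0 X61.735 Y215.196
M4 S857
G1 X73.780 Y210.230 F1127
G1 X63.457 Y202.282 F1127
G1 X61.735 Y215.196 F1127
G0 X22.053 Y152.389
M4 S339
G1 X21.465 Y149.081 F3047
G1 X28.912 Y148.735 F3047
G1 X41.529 Y150.970 F3047
G1 X56.450 Y155.407 F3047
G1 X70.811 Y161.665 F3047
G1 X81.746 Y169.364 F3047
G1 X86.390 Y178.123 F3047
G1 X81.878 Y187.561 F3047
G0 X42.541 Y180.184
M4 S857
G1 X70.170 Y186.178 F1127
G1 X61.547 Y159.253 F1127
G1 X42.541 Y180.184 F1127
M5
G0 X0.000 Y0.000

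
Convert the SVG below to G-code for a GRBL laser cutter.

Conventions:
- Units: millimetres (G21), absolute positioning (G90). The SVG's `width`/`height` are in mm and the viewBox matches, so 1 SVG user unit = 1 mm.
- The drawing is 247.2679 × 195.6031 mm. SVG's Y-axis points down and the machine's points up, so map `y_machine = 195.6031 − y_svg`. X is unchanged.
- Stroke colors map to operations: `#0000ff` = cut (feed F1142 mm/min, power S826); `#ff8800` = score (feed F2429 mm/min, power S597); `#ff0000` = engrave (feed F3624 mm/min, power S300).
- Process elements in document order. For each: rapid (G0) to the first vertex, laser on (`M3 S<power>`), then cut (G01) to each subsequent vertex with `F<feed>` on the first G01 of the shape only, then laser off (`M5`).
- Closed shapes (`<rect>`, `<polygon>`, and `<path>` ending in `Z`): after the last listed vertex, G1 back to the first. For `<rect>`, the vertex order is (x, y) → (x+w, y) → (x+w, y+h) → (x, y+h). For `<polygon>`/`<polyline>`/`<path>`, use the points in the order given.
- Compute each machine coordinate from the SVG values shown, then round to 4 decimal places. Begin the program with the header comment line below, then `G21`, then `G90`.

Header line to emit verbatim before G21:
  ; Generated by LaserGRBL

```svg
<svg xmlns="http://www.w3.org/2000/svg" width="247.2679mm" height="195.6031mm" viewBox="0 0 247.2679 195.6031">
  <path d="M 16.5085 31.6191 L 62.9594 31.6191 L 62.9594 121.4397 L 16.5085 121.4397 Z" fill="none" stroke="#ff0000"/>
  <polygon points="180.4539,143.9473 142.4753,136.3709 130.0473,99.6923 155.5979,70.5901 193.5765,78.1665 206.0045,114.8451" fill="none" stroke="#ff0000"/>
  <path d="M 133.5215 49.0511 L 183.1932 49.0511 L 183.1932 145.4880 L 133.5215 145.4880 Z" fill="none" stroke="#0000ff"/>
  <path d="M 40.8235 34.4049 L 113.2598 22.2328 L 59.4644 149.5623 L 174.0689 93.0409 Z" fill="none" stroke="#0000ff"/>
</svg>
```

Since the viewBox matches the mm dimensions, user units are millimetres directly. The only transform is the Y-flip y_m = 195.6031 − y_svg.

Shape 1 is a rectangle drawn with `<path>`. Its stroke #ff0000 means engrave at S300, F3624. After flipping Y the toolpath is (16.5085,163.9840) → (62.9594,163.9840) → (62.9594,74.1634) → (16.5085,74.1634) → (16.5085,163.9840), returning to the start.

Shape 2 is a regular polygon drawn with `<polygon>`. Its stroke #ff0000 means engrave at S300, F3624. After flipping Y the toolpath is (180.4539,51.6558) → (142.4753,59.2322) → (130.0473,95.9108) → (155.5979,125.0130) → (193.5765,117.4366) → (206.0045,80.7580) → (180.4539,51.6558), returning to the start.

Shape 3 is a rectangle drawn with `<path>`. Its stroke #0000ff means cut at S826, F1142. After flipping Y the toolpath is (133.5215,146.5520) → (183.1932,146.5520) → (183.1932,50.1151) → (133.5215,50.1151) → (133.5215,146.5520), returning to the start.

Shape 4 is a closed polygon drawn with `<path>`. Its stroke #0000ff means cut at S826, F1142. After flipping Y the toolpath is (40.8235,161.1982) → (113.2598,173.3703) → (59.4644,46.0408) → (174.0689,102.5622) → (40.8235,161.1982), returning to the start.

; Generated by LaserGRBL
G21
G90
G0 X16.5085 Y163.9840
M3 S300
G01 X62.9594 Y163.9840 F3624
G01 X62.9594 Y74.1634
G01 X16.5085 Y74.1634
G01 X16.5085 Y163.9840
M5
G0 X180.4539 Y51.6558
M3 S300
G01 X142.4753 Y59.2322 F3624
G01 X130.0473 Y95.9108
G01 X155.5979 Y125.0130
G01 X193.5765 Y117.4366
G01 X206.0045 Y80.7580
G01 X180.4539 Y51.6558
M5
G0 X133.5215 Y146.5520
M3 S826
G01 X183.1932 Y146.5520 F1142
G01 X183.1932 Y50.1151
G01 X133.5215 Y50.1151
G01 X133.5215 Y146.5520
M5
G0 X40.8235 Y161.1982
M3 S826
G01 X113.2598 Y173.3703 F1142
G01 X59.4644 Y46.0408
G01 X174.0689 Y102.5622
G01 X40.8235 Y161.1982
M5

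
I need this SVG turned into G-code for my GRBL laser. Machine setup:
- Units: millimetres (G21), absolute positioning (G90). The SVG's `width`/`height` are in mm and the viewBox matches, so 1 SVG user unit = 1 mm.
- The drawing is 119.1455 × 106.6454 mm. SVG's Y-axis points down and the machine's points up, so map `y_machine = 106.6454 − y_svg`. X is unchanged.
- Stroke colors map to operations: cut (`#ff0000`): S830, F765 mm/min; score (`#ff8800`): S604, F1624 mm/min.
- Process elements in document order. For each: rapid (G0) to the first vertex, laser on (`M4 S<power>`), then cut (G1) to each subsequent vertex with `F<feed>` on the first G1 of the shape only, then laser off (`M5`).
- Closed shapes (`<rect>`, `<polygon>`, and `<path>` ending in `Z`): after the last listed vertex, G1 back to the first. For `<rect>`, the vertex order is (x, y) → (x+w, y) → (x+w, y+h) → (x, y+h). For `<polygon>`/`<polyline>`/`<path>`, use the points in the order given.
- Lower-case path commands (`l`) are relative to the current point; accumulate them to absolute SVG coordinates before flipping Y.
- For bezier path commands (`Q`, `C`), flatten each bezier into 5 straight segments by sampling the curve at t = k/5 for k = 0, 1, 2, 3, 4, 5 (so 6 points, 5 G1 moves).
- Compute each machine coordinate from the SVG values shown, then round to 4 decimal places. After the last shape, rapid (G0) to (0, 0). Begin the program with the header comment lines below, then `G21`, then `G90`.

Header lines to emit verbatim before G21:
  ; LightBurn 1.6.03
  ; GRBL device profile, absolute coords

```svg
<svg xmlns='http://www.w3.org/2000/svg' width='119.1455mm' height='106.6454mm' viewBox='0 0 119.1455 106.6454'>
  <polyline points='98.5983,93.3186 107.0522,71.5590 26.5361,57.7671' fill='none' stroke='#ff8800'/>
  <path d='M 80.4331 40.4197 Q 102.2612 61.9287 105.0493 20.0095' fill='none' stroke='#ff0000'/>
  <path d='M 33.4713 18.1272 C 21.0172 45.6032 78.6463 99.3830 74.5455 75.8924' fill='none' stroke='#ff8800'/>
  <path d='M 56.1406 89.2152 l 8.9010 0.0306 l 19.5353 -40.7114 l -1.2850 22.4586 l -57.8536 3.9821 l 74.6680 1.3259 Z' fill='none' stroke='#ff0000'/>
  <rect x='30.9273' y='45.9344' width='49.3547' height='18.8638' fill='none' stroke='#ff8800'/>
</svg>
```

viewBox `0 0 119.1455 106.6454` with mm width/height → 1 unit = 1 mm. Flip: y_m = 106.6454 − y_svg.

**Shape 1** — `<polyline>` open polyline, stroke `#ff8800` → score (S604, F1624). Machine vertices: (98.5983,13.3268) → (107.0522,35.0864) → (26.5361,48.8783). Open path.

**Shape 2** — `<path>` quadratic bezier, stroke `#ff0000` → cut (S830, F765). Control points (SVG): P0=(80.4331,40.4197), P1=(102.2612,61.9287), P2=(105.0493,20.0095); sampled at t=k/5. Machine vertices: (80.4331,66.2257) → (88.4027,60.1592) → (94.8492,59.1670) → (99.7724,63.2491) → (103.1725,72.4053) → (105.0493,86.6359). Open path.

**Shape 3** — `<path>` cubic bezier, stroke `#ff8800` → score (S604, F1624). Control points (SVG): P0=(33.4713,18.1272), P1=(21.0172,45.6032), P2=(78.6463,99.3830), P3=(74.5455,75.8924); sampled at t=k/5. Machine vertices: (33.4713,88.5182) → (33.3543,69.7047) → (43.7303,49.5499) → (58.2721,33.0253) → (70.6529,25.1025) → (74.5455,30.7530). Open path.

**Shape 4** — `<path>` closed polygon, stroke `#ff0000` → cut (S830, F765). Machine vertices: (56.1406,17.4302) → (65.0416,17.3996) → (84.5769,58.1110) → (83.2919,35.6524) → (25.4383,31.6703) → (100.1063,30.3444) → (56.1406,17.4302). Closed: final G1 returns to the first vertex.

**Shape 5** — `<rect>` rectangle, stroke `#ff8800` → score (S604, F1624). Machine vertices: (30.9273,60.7110) → (80.2820,60.7110) → (80.2820,41.8472) → (30.9273,41.8472) → (30.9273,60.7110). Closed: final G1 returns to the first vertex.

; LightBurn 1.6.03
; GRBL device profile, absolute coords
G21
G90
G0 X98.5983 Y13.3268
M4 S604
G1 X107.0522 Y35.0864 F1624
G1 X26.5361 Y48.8783
M5
G0 X80.4331 Y66.2257
M4 S830
G1 X88.4027 Y60.1592 F765
G1 X94.8492 Y59.1670
G1 X99.7724 Y63.2491
G1 X103.1725 Y72.4053
G1 X105.0493 Y86.6359
M5
G0 X33.4713 Y88.5182
M4 S604
G1 X33.3543 Y69.7047 F1624
G1 X43.7303 Y49.5499
G1 X58.2721 Y33.0253
G1 X70.6529 Y25.1025
G1 X74.5455 Y30.7530
M5
G0 X56.1406 Y17.4302
M4 S830
G1 X65.0416 Y17.3996 F765
G1 X84.5769 Y58.1110
G1 X83.2919 Y35.6524
G1 X25.4383 Y31.6703
G1 X100.1063 Y30.3444
G1 X56.1406 Y17.4302
M5
G0 X30.9273 Y60.7110
M4 S604
G1 X80.2820 Y60.7110 F1624
G1 X80.2820 Y41.8472
G1 X30.9273 Y41.8472
G1 X30.9273 Y60.7110
M5
G0 X0.0000 Y0.0000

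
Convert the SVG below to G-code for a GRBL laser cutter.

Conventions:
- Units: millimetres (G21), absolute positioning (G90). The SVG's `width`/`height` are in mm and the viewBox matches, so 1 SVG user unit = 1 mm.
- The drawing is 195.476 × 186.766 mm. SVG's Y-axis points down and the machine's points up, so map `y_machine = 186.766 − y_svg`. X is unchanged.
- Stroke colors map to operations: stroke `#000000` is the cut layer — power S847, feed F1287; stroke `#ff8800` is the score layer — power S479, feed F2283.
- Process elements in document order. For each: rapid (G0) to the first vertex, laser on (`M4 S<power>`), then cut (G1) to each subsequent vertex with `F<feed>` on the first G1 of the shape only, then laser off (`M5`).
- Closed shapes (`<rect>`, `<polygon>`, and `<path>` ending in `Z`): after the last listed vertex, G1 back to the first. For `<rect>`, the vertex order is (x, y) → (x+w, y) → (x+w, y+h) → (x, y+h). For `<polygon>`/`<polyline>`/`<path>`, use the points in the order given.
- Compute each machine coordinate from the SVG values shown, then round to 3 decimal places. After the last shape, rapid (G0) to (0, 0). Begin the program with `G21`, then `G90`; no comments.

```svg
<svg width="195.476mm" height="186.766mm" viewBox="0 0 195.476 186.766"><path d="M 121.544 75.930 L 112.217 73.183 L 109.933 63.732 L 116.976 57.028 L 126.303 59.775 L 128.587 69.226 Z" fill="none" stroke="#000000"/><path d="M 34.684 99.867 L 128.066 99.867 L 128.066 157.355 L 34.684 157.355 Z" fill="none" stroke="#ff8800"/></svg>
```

G21
G90
G0 X121.544 Y110.836
M4 S847
G1 X112.217 Y113.583 F1287
G1 X109.933 Y123.034
G1 X116.976 Y129.738
G1 X126.303 Y126.991
G1 X128.587 Y117.540
G1 X121.544 Y110.836
M5
G0 X34.684 Y86.899
M4 S479
G1 X128.066 Y86.899 F2283
G1 X128.066 Y29.411
G1 X34.684 Y29.411
G1 X34.684 Y86.899
M5
G0 X0.000 Y0.000

viewBox `0 0 195.476 186.766` with mm width/height → 1 unit = 1 mm. Flip: y_m = 186.766 − y_svg.

**Shape 1** — `<path>` regular polygon, stroke `#000000` → cut (S847, F1287). Machine vertices: (121.544,110.836) → (112.217,113.583) → (109.933,123.034) → (116.976,129.738) → (126.303,126.991) → (128.587,117.540) → (121.544,110.836). Closed: final G1 returns to the first vertex.

**Shape 2** — `<path>` rectangle, stroke `#ff8800` → score (S479, F2283). Machine vertices: (34.684,86.899) → (128.066,86.899) → (128.066,29.411) → (34.684,29.411) → (34.684,86.899). Closed: final G1 returns to the first vertex.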